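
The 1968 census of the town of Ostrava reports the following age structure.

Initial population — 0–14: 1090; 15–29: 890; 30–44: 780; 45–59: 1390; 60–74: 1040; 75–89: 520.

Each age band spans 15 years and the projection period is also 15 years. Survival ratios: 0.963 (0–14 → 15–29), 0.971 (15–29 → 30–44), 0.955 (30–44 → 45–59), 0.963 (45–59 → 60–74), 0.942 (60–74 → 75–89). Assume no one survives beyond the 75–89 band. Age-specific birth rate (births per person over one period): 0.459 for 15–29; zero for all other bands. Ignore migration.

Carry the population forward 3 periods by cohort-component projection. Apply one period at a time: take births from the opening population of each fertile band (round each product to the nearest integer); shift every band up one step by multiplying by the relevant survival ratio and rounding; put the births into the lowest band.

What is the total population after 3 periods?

[period 1]
Births: 890 * 0.459 = 409
15–29: 1090 * 0.963 = 1050
30–44: 890 * 0.971 = 864
45–59: 780 * 0.955 = 745
60–74: 1390 * 0.963 = 1339
75–89: 1040 * 0.942 = 980
→ [409, 1050, 864, 745, 1339, 980]
[period 2]
Births: 1050 * 0.459 = 482
15–29: 409 * 0.963 = 394
30–44: 1050 * 0.971 = 1020
45–59: 864 * 0.955 = 825
60–74: 745 * 0.963 = 717
75–89: 1339 * 0.942 = 1261
→ [482, 394, 1020, 825, 717, 1261]
[period 3]
Births: 394 * 0.459 = 181
15–29: 482 * 0.963 = 464
30–44: 394 * 0.971 = 383
45–59: 1020 * 0.955 = 974
60–74: 825 * 0.963 = 794
75–89: 717 * 0.942 = 675
→ [181, 464, 383, 974, 794, 675]
Total after period 3: 181 + 464 + 383 + 974 + 794 + 675 = 3471

3471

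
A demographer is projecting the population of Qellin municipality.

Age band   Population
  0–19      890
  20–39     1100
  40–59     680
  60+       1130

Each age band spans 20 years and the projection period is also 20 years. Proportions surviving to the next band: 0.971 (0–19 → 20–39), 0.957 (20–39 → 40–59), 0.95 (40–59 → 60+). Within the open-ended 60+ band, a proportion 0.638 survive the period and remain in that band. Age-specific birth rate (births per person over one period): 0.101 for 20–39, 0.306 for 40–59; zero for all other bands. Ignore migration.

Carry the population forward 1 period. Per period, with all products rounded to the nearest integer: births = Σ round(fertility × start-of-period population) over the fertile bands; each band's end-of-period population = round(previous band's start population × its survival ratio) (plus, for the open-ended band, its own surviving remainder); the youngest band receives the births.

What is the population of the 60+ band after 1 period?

1367

Call the bands 1 to 4, youngest first.
[period 1]
Births: 1100 × 0.101 = 111 ; 680 × 0.306 = 208 ⇒ total 319
Band 2: 890 × 0.971 = 864
Band 3: 1100 × 0.957 = 1053
Band 4: 680 × 0.95 + 1130 × 0.638 = 646 + 721 = 1367
End of period: [319, 864, 1053, 1367]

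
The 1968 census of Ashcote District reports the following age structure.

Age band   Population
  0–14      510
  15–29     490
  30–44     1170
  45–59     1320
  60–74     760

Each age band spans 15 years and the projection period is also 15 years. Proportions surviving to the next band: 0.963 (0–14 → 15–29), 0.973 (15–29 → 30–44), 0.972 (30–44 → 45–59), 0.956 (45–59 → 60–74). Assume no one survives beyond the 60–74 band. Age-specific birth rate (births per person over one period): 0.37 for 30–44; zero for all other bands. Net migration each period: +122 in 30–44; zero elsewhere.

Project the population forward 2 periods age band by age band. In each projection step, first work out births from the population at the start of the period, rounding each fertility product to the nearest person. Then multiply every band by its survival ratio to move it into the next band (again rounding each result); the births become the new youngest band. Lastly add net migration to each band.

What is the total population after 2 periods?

Let band 1 be 0–14 through band 5 = 60–74.
— Period 1 —
Births: 1170 × 0.37 = 433
Band 2: 510 × 0.963 = 491
Band 3: 490 × 0.973 = 477
Band 4: 1170 × 0.972 = 1137
Band 5: 1320 × 0.956 = 1262
Net migration: Band 3 + 122 → 599
Population now: 0–14=433, 15–29=491, 30–44=599, 45–59=1137, 60–74=1262
— Period 2 —
Births: 599 × 0.37 = 222
Band 2: 433 × 0.963 = 417
Band 3: 491 × 0.973 = 478
Band 4: 599 × 0.972 = 582
Band 5: 1137 × 0.956 = 1087
Net migration: Band 3 + 122 → 600
Population now: 0–14=222, 15–29=417, 30–44=600, 45–59=582, 60–74=1087
Total after period 2: 222 + 417 + 600 + 582 + 1087 = 2908

2908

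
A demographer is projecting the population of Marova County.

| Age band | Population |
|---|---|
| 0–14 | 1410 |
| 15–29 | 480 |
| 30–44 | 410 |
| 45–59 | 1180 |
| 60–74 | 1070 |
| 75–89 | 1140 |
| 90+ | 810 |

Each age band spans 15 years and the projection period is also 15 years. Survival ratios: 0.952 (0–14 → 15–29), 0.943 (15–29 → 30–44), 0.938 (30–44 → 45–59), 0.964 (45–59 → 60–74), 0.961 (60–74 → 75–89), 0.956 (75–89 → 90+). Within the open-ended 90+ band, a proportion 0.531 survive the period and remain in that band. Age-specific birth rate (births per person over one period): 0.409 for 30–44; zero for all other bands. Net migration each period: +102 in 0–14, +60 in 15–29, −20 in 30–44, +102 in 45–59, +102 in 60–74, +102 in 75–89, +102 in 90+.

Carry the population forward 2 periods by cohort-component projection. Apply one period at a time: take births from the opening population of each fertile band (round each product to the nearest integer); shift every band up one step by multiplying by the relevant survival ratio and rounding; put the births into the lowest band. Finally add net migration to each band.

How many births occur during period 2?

(Groups numbered youngest = 1 to oldest = 7.)
Period 1:
Births: 410 × 0.409 = 168
Group 2: 1410 × 0.952 = 1342
Group 3: 480 × 0.943 = 453
Group 4: 410 × 0.938 = 385
Group 5: 1180 × 0.964 = 1138
Group 6: 1070 × 0.961 = 1028
Group 7: 1140 × 0.956 + 810 × 0.531 = 1090 + 430 = 1520
Net migration: Group 1 + 102 → 270; Group 2 + 60 → 1402; Group 3 − 20 → 433; Group 4 + 102 → 487; Group 5 + 102 → 1240; Group 6 + 102 → 1130; Group 7 + 102 → 1622
Giving 270 / 1402 / 433 / 487 / 1240 / 1130 / 1622.
Period 2:
Births: 433 × 0.409 = 177
Group 2: 270 × 0.952 = 257
Group 3: 1402 × 0.943 = 1322
Group 4: 433 × 0.938 = 406
Group 5: 487 × 0.964 = 469
Group 6: 1240 × 0.961 = 1192
Group 7: 1130 × 0.956 + 1622 × 0.531 = 1080 + 861 = 1941
Net migration: Group 1 + 102 → 279; Group 2 + 60 → 317; Group 3 − 20 → 1302; Group 4 + 102 → 508; Group 5 + 102 → 571; Group 6 + 102 → 1294; Group 7 + 102 → 2043
Giving 279 / 317 / 1302 / 508 / 571 / 1294 / 2043.

177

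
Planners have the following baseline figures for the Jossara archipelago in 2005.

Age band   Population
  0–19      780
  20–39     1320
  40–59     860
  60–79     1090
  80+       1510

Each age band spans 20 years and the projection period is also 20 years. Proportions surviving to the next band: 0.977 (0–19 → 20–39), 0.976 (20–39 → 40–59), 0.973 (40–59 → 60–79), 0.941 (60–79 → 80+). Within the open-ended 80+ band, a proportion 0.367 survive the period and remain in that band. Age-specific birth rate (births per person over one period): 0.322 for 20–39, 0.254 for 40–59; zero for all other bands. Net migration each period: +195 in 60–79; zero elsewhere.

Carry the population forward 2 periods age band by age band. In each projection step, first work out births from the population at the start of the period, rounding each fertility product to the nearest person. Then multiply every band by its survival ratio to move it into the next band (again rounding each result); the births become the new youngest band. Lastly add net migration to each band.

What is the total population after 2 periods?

Call the groups 1 to 5, youngest first.
Period 1:
Births: 1320 × 0.322 = 425  |  860 × 0.254 = 218 ⇒ total 643
Group 2: 780 × 0.977 = 762
Group 3: 1320 × 0.976 = 1288
Group 4: 860 × 0.973 = 837
Group 5: 1090 × 0.941 + 1510 × 0.367 = 1026 + 554 = 1580
Net migration: Group 4 + 195 → 1032
→ [643, 762, 1288, 1032, 1580]
Period 2:
Births: 762 × 0.322 = 245  |  1288 × 0.254 = 327 ⇒ total 572
Group 2: 643 × 0.977 = 628
Group 3: 762 × 0.976 = 744
Group 4: 1288 × 0.973 = 1253
Group 5: 1032 × 0.941 + 1580 × 0.367 = 971 + 580 = 1551
Net migration: Group 4 + 195 → 1448
→ [572, 628, 744, 1448, 1551]
Total after period 2: 572 + 628 + 744 + 1448 + 1551 = 4943

4943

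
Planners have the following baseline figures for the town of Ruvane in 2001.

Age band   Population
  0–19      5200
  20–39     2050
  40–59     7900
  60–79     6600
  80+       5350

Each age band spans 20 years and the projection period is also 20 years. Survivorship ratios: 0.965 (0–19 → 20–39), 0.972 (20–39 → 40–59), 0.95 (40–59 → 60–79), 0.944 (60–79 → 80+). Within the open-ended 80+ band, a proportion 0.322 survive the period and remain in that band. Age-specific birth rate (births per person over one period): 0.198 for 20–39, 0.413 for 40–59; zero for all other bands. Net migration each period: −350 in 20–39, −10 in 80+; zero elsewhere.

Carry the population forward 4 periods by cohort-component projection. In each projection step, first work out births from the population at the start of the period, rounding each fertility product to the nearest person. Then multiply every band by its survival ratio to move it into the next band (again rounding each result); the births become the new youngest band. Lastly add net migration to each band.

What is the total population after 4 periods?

Period 1:
Births: 2050 * 0.198 = 406 ; 7900 * 0.413 = 3263 — total 3669
20–39: 5200 * 0.965 = 5018
40–59: 2050 * 0.972 = 1993
60–79: 7900 * 0.95 = 7505
80+: 6600 * 0.944 + 5350 * 0.322 = 6230 + 1723 = 7953
Net migration: 20–39 − 350 → 4668; 80+ − 10 → 7943
End of period: [3669, 4668, 1993, 7505, 7943]
Period 2:
Births: 4668 * 0.198 = 924 ; 1993 * 0.413 = 823 — total 1747
20–39: 3669 * 0.965 = 3541
40–59: 4668 * 0.972 = 4537
60–79: 1993 * 0.95 = 1893
80+: 7505 * 0.944 + 7943 * 0.322 = 7085 + 2558 = 9643
Net migration: 20–39 − 350 → 3191; 80+ − 10 → 9633
End of period: [1747, 3191, 4537, 1893, 9633]
Period 3:
Births: 3191 * 0.198 = 632 ; 4537 * 0.413 = 1874 — total 2506
20–39: 1747 * 0.965 = 1686
40–59: 3191 * 0.972 = 3102
60–79: 4537 * 0.95 = 4310
80+: 1893 * 0.944 + 9633 * 0.322 = 1787 + 3102 = 4889
Net migration: 20–39 − 350 → 1336; 80+ − 10 → 4879
End of period: [2506, 1336, 3102, 4310, 4879]
Period 4:
Births: 1336 * 0.198 = 265 ; 3102 * 0.413 = 1281 — total 1546
20–39: 2506 * 0.965 = 2418
40–59: 1336 * 0.972 = 1299
60–79: 3102 * 0.95 = 2947
80+: 4310 * 0.944 + 4879 * 0.322 = 4069 + 1571 = 5640
Net migration: 20–39 − 350 → 2068; 80+ − 10 → 5630
End of period: [1546, 2068, 1299, 2947, 5630]
Total after period 4: 1546 + 2068 + 1299 + 2947 + 5630 = 13490

13490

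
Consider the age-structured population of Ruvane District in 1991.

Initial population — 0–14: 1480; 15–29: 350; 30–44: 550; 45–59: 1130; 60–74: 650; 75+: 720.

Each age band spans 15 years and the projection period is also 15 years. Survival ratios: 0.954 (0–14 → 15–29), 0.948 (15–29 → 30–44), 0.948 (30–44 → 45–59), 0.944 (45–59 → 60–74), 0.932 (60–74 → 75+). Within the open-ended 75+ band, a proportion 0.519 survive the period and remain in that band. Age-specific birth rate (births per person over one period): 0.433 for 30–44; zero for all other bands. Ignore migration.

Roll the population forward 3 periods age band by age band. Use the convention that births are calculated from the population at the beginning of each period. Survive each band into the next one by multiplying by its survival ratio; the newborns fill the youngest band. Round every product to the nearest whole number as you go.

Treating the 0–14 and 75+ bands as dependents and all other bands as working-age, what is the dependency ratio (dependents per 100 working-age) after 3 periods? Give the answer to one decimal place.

Let group 1 be 0–14 through group 6 = 75+.
[period 1]
Births: 550 × 0.433 = 238
Group 2: 1480 × 0.954 = 1412
Group 3: 350 × 0.948 = 332
Group 4: 550 × 0.948 = 521
Group 5: 1130 × 0.944 = 1067
Group 6: 650 × 0.932 + 720 × 0.519 = 606 + 374 = 980
→ [238, 1412, 332, 521, 1067, 980]
[period 2]
Births: 332 × 0.433 = 144
Group 2: 238 × 0.954 = 227
Group 3: 1412 × 0.948 = 1339
Group 4: 332 × 0.948 = 315
Group 5: 521 × 0.944 = 492
Group 6: 1067 × 0.932 + 980 × 0.519 = 994 + 509 = 1503
→ [144, 227, 1339, 315, 492, 1503]
[period 3]
Births: 1339 × 0.433 = 580
Group 2: 144 × 0.954 = 137
Group 3: 227 × 0.948 = 215
Group 4: 1339 × 0.948 = 1269
Group 5: 315 × 0.944 = 297
Group 6: 492 × 0.932 + 1503 × 0.519 = 459 + 780 = 1239
→ [580, 137, 215, 1269, 297, 1239]
Dependents (band 0–14 + band 75+) = 580 + 1239 = 1819; working-age = 1918; ratio = 1819/1918 × 100 = 94.8

94.8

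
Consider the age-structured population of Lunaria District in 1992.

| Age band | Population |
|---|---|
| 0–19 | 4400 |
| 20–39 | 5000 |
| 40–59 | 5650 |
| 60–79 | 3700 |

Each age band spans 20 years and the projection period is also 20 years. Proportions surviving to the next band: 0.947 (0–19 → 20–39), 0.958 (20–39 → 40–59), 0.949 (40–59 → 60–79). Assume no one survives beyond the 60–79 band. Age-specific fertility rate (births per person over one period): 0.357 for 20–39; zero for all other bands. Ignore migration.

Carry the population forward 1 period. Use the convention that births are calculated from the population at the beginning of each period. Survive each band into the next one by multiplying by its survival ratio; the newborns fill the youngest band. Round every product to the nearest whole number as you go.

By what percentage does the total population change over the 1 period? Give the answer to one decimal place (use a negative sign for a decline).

Period 1.
Births: 5000 * 0.357 = 1785
20–39: 4400 * 0.947 = 4167
40–59: 5000 * 0.958 = 4790
60–79: 5650 * 0.949 = 5362
→ [1785, 4167, 4790, 5362]
Total: 18750 → 16104; change = -2646; percentage change = -14.1%

-14.1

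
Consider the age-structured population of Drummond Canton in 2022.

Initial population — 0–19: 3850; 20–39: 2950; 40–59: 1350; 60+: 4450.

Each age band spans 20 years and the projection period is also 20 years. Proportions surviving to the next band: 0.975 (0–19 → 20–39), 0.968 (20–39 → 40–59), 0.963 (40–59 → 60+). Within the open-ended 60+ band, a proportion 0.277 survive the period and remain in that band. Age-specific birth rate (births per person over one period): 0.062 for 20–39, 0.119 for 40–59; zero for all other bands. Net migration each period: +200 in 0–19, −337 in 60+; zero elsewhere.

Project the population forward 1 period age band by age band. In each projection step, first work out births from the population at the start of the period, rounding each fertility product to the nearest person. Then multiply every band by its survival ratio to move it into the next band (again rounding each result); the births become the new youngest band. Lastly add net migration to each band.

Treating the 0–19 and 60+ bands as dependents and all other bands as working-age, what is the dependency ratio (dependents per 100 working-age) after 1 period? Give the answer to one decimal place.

[period 1]
Births: 2950 × 0.062 = 183 ; 1350 × 0.119 = 161 → 344
20–39: 3850 × 0.975 = 3754
40–59: 2950 × 0.968 = 2856
60+: 1350 × 0.963 + 4450 × 0.277 = 1300 + 1233 = 2533
Net migration: 0–19 + 200 → 544; 60+ − 337 → 2196
End of period: [544, 3754, 2856, 2196]
Dependents (band 0–19 + band 60+) = 544 + 2196 = 2740; working-age = 6610; ratio = 2740/6610 × 100 = 41.5

41.5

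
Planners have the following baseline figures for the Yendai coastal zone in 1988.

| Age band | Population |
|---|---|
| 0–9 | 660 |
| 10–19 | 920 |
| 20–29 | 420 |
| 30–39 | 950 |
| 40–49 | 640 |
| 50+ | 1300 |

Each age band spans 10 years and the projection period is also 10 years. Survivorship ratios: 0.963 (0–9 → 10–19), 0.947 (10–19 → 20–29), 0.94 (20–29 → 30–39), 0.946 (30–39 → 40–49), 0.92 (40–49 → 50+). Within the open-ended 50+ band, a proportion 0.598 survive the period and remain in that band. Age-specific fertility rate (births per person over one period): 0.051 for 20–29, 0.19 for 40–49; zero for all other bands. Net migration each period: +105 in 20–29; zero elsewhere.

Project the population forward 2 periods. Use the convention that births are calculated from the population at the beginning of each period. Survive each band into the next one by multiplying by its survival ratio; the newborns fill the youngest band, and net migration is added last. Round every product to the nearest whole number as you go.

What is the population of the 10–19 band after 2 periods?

138

Numbering the bands 1..6 from youngest to oldest:
After projecting period 1:
Births: 420 * 0.051 = 21 ; 640 * 0.19 = 122 → total 143
Band 2: 660 * 0.963 = 636
Band 3: 920 * 0.947 = 871
Band 4: 420 * 0.94 = 395
Band 5: 950 * 0.946 = 899
Band 6: 640 * 0.92 + 1300 * 0.598 = 589 + 777 = 1366
Net migration: Band 3 + 105 → 976
Giving 143 / 636 / 976 / 395 / 899 / 1366.
After projecting period 2:
Births: 976 * 0.051 = 50 ; 899 * 0.19 = 171 → total 221
Band 2: 143 * 0.963 = 138
Band 3: 636 * 0.947 = 602
Band 4: 976 * 0.94 = 917
Band 5: 395 * 0.946 = 374
Band 6: 899 * 0.92 + 1366 * 0.598 = 827 + 817 = 1644
Net migration: Band 3 + 105 → 707
Giving 221 / 138 / 707 / 917 / 374 / 1644.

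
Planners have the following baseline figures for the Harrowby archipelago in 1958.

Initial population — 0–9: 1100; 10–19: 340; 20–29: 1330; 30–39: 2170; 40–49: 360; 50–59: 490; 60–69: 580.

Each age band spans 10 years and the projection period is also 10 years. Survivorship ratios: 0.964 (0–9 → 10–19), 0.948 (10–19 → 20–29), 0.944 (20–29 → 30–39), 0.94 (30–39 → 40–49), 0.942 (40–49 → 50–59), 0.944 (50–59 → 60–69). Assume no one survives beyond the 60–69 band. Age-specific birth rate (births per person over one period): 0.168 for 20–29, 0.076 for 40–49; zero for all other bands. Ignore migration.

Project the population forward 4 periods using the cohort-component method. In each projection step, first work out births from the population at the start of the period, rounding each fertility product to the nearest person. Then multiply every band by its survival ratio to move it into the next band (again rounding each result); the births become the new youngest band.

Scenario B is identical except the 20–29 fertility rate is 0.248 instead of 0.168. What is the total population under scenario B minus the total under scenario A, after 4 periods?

237

Period 1:
Births: 1330 × 0.168 = 223 ; 360 × 0.076 = 27 → total 250
10–19: 1100 × 0.964 = 1060
20–29: 340 × 0.948 = 322
30–39: 1330 × 0.944 = 1256
40–49: 2170 × 0.94 = 2040
50–59: 360 × 0.942 = 339
60–69: 490 × 0.944 = 463
Giving 250 / 1060 / 322 / 1256 / 2040 / 339 / 463.
Period 2:
Births: 322 × 0.168 = 54 ; 2040 × 0.076 = 155 → total 209
10–19: 250 × 0.964 = 241
20–29: 1060 × 0.948 = 1005
30–39: 322 × 0.944 = 304
40–49: 1256 × 0.94 = 1181
50–59: 2040 × 0.942 = 1922
60–69: 339 × 0.944 = 320
Giving 209 / 241 / 1005 / 304 / 1181 / 1922 / 320.
Period 3:
Births: 1005 × 0.168 = 169 ; 1181 × 0.076 = 90 → total 259
10–19: 209 × 0.964 = 201
20–29: 241 × 0.948 = 228
30–39: 1005 × 0.944 = 949
40–49: 304 × 0.94 = 286
50–59: 1181 × 0.942 = 1113
60–69: 1922 × 0.944 = 1814
Giving 259 / 201 / 228 / 949 / 286 / 1113 / 1814.
Period 4:
Births: 228 × 0.168 = 38 ; 286 × 0.076 = 22 → total 60
10–19: 259 × 0.964 = 250
20–29: 201 × 0.948 = 191
30–39: 228 × 0.944 = 215
40–49: 949 × 0.94 = 892
50–59: 286 × 0.942 = 269
60–69: 1113 × 0.944 = 1051
Giving 60 / 250 / 191 / 215 / 892 / 269 / 1051.
Scenario A total after 4 periods: 2928
Scenario B projection —
Period 1:
Births: 1330 × 0.248 = 330 ; 360 × 0.076 = 27 → total 357
10–19: 1100 × 0.964 = 1060
20–29: 340 × 0.948 = 322
30–39: 1330 × 0.944 = 1256
40–49: 2170 × 0.94 = 2040
50–59: 360 × 0.942 = 339
60–69: 490 × 0.944 = 463
Giving 357 / 1060 / 322 / 1256 / 2040 / 339 / 463.
Period 2:
Births: 322 × 0.248 = 80 ; 2040 × 0.076 = 155 → total 235
10–19: 357 × 0.964 = 344
20–29: 1060 × 0.948 = 1005
30–39: 322 × 0.944 = 304
40–49: 1256 × 0.94 = 1181
50–59: 2040 × 0.942 = 1922
60–69: 339 × 0.944 = 320
Giving 235 / 344 / 1005 / 304 / 1181 / 1922 / 320.
Period 3:
Births: 1005 × 0.248 = 249 ; 1181 × 0.076 = 90 → total 339
10–19: 235 × 0.964 = 227
20–29: 344 × 0.948 = 326
30–39: 1005 × 0.944 = 949
40–49: 304 × 0.94 = 286
50–59: 1181 × 0.942 = 1113
60–69: 1922 × 0.944 = 1814
Giving 339 / 227 / 326 / 949 / 286 / 1113 / 1814.
Period 4:
Births: 326 × 0.248 = 81 ; 286 × 0.076 = 22 → total 103
10–19: 339 × 0.964 = 327
20–29: 227 × 0.948 = 215
30–39: 326 × 0.944 = 308
40–49: 949 × 0.94 = 892
50–59: 286 × 0.942 = 269
60–69: 1113 × 0.944 = 1051
Giving 103 / 327 / 215 / 308 / 892 / 269 / 1051.
Scenario B total after 4 periods: 3165
Difference B − A = 3165 − 2928 = 237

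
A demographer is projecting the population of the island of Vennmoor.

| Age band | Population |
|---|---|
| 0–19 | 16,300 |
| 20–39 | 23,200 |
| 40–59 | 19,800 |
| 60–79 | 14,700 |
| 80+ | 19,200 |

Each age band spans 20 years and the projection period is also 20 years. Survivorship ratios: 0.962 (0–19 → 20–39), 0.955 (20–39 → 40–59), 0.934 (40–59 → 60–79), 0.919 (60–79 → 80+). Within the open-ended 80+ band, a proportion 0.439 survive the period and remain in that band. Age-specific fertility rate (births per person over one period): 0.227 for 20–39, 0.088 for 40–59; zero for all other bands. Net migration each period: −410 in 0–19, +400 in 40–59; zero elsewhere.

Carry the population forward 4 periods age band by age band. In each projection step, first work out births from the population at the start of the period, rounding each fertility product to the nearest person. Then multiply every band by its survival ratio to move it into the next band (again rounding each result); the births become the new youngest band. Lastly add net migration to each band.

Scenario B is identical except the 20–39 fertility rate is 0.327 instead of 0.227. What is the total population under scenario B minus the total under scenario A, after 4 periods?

5918

[period 1]
Births: 23200 × 0.227 = 5266  |  19800 × 0.088 = 1742 — total 7008
20–39: 16300 × 0.962 = 15681
40–59: 23200 × 0.955 = 22156
60–79: 19800 × 0.934 = 18493
80+: 14700 × 0.919 + 19200 × 0.439 = 13509 + 8429 = 21938
Net migration: 0–19 − 410 → 6598; 40–59 + 400 → 22556
End of period: [6598, 15681, 22556, 18493, 21938]
[period 2]
Births: 15681 × 0.227 = 3560  |  22556 × 0.088 = 1985 — total 5545
20–39: 6598 × 0.962 = 6347
40–59: 15681 × 0.955 = 14975
60–79: 22556 × 0.934 = 21067
80+: 18493 × 0.919 + 21938 × 0.439 = 16995 + 9631 = 26626
Net migration: 0–19 − 410 → 5135; 40–59 + 400 → 15375
End of period: [5135, 6347, 15375, 21067, 26626]
[period 3]
Births: 6347 × 0.227 = 1441  |  15375 × 0.088 = 1353 — total 2794
20–39: 5135 × 0.962 = 4940
40–59: 6347 × 0.955 = 6061
60–79: 15375 × 0.934 = 14360
80+: 21067 × 0.919 + 26626 × 0.439 = 19361 + 11689 = 31050
Net migration: 0–19 − 410 → 2384; 40–59 + 400 → 6461
End of period: [2384, 4940, 6461, 14360, 31050]
[period 4]
Births: 4940 × 0.227 = 1121  |  6461 × 0.088 = 569 — total 1690
20–39: 2384 × 0.962 = 2293
40–59: 4940 × 0.955 = 4718
60–79: 6461 × 0.934 = 6035
80+: 14360 × 0.919 + 31050 × 0.439 = 13197 + 13631 = 26828
Net migration: 0–19 − 410 → 1280; 40–59 + 400 → 5118
End of period: [1280, 2293, 5118, 6035, 26828]
Scenario A total after 4 periods: 41554
Scenario B projection —
[period 1]
Births: 23200 × 0.327 = 7586  |  19800 × 0.088 = 1742 — total 9328
20–39: 16300 × 0.962 = 15681
40–59: 23200 × 0.955 = 22156
60–79: 19800 × 0.934 = 18493
80+: 14700 × 0.919 + 19200 × 0.439 = 13509 + 8429 = 21938
Net migration: 0–19 − 410 → 8918; 40–59 + 400 → 22556
End of period: [8918, 15681, 22556, 18493, 21938]
[period 2]
Births: 15681 × 0.327 = 5128  |  22556 × 0.088 = 1985 — total 7113
20–39: 8918 × 0.962 = 8579
40–59: 15681 × 0.955 = 14975
60–79: 22556 × 0.934 = 21067
80+: 18493 × 0.919 + 21938 × 0.439 = 16995 + 9631 = 26626
Net migration: 0–19 − 410 → 6703; 40–59 + 400 → 15375
End of period: [6703, 8579, 15375, 21067, 26626]
[period 3]
Births: 8579 × 0.327 = 2805  |  15375 × 0.088 = 1353 — total 4158
20–39: 6703 × 0.962 = 6448
40–59: 8579 × 0.955 = 8193
60–79: 15375 × 0.934 = 14360
80+: 21067 × 0.919 + 26626 × 0.439 = 19361 + 11689 = 31050
Net migration: 0–19 − 410 → 3748; 40–59 + 400 → 8593
End of period: [3748, 6448, 8593, 14360, 31050]
[period 4]
Births: 6448 × 0.327 = 2108  |  8593 × 0.088 = 756 — total 2864
20–39: 3748 × 0.962 = 3606
40–59: 6448 × 0.955 = 6158
60–79: 8593 × 0.934 = 8026
80+: 14360 × 0.919 + 31050 × 0.439 = 13197 + 13631 = 26828
Net migration: 0–19 − 410 → 2454; 40–59 + 400 → 6558
End of period: [2454, 3606, 6558, 8026, 26828]
Scenario B total after 4 periods: 47472
Difference B − A = 47472 − 41554 = 5918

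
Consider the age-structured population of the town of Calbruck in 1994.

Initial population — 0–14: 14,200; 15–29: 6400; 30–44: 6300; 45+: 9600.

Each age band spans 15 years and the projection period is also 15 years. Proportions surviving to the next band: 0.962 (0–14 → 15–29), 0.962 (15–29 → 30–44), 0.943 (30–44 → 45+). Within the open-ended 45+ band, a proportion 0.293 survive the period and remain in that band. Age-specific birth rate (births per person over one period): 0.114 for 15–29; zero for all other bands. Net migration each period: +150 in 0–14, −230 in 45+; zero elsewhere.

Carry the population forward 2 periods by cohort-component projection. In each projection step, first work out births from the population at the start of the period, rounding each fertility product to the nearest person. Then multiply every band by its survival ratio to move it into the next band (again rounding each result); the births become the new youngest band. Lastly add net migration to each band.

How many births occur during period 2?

1557

After projecting period 1:
Births: 6400 × 0.114 = 730
15–29: 14200 × 0.962 = 13660
30–44: 6400 × 0.962 = 6157
45+: 6300 × 0.943 + 9600 × 0.293 = 5941 + 2813 = 8754
Net migration: 0–14 + 150 → 880; 45+ − 230 → 8524
Population now: 0–14=880, 15–29=13660, 30–44=6157, 45+=8524
After projecting period 2:
Births: 13660 × 0.114 = 1557
15–29: 880 × 0.962 = 847
30–44: 13660 × 0.962 = 13141
45+: 6157 × 0.943 + 8524 × 0.293 = 5806 + 2498 = 8304
Net migration: 0–14 + 150 → 1707; 45+ − 230 → 8074
Population now: 0–14=1707, 15–29=847, 30–44=13141, 45+=8074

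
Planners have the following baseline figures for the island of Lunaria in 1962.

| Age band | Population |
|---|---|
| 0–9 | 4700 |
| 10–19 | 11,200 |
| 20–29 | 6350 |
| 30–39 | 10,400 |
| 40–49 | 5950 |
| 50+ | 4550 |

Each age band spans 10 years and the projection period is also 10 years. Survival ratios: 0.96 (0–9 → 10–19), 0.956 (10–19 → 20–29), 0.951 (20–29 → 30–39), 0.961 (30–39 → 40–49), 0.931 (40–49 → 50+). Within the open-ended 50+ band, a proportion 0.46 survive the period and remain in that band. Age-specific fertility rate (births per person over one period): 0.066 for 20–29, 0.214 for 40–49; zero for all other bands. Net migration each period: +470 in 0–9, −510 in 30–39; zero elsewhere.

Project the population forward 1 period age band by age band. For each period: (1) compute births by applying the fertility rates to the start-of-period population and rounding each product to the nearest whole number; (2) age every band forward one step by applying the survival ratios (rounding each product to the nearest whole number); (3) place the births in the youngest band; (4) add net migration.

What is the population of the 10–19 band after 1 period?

Period 1:
Births: 6350 × 0.066 = 419  |  5950 × 0.214 = 1273 → 1692
10–19: 4700 × 0.96 = 4512
20–29: 11200 × 0.956 = 10707
30–39: 6350 × 0.951 = 6039
40–49: 10400 × 0.961 = 9994
50+: 5950 × 0.931 + 4550 × 0.46 = 5539 + 2093 = 7632
Net migration: 0–9 + 470 → 2162; 30–39 − 510 → 5529
End of period: [2162, 4512, 10707, 5529, 9994, 7632]

4512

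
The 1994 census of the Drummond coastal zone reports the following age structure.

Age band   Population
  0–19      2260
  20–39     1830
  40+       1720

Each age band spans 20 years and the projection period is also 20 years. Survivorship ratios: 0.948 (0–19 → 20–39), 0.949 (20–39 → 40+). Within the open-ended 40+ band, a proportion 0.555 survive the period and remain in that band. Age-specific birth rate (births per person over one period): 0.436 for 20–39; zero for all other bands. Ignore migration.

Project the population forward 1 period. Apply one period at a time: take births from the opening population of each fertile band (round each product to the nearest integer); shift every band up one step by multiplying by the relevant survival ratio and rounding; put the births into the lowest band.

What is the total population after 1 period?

5632

After projecting period 1:
Births: 1830 * 0.436 = 798
20–39: 2260 * 0.948 = 2142
40+: 1830 * 0.949 + 1720 * 0.555 = 1737 + 955 = 2692
Giving 798 / 2142 / 2692.
Total after period 1: 798 + 2142 + 2692 = 5632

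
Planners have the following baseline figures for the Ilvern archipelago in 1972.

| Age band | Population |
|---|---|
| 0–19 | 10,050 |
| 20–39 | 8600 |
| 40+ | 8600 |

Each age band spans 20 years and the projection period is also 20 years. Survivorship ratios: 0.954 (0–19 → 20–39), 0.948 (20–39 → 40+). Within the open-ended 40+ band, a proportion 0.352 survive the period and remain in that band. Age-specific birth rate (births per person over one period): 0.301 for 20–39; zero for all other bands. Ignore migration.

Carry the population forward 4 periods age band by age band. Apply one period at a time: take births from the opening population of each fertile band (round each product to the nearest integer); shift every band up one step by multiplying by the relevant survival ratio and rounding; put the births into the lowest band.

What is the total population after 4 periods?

6586

— Period 1 —
Births: 8600 × 0.301 = 2589
20–39: 10050 × 0.954 = 9588
40+: 8600 × 0.948 + 8600 × 0.352 = 8153 + 3027 = 11180
→ [2589, 9588, 11180]
— Period 2 —
Births: 9588 × 0.301 = 2886
20–39: 2589 × 0.954 = 2470
40+: 9588 × 0.948 + 11180 × 0.352 = 9089 + 3935 = 13024
→ [2886, 2470, 13024]
— Period 3 —
Births: 2470 × 0.301 = 743
20–39: 2886 × 0.954 = 2753
40+: 2470 × 0.948 + 13024 × 0.352 = 2342 + 4584 = 6926
→ [743, 2753, 6926]
— Period 4 —
Births: 2753 × 0.301 = 829
20–39: 743 × 0.954 = 709
40+: 2753 × 0.948 + 6926 × 0.352 = 2610 + 2438 = 5048
→ [829, 709, 5048]
Total after period 4: 829 + 709 + 5048 = 6586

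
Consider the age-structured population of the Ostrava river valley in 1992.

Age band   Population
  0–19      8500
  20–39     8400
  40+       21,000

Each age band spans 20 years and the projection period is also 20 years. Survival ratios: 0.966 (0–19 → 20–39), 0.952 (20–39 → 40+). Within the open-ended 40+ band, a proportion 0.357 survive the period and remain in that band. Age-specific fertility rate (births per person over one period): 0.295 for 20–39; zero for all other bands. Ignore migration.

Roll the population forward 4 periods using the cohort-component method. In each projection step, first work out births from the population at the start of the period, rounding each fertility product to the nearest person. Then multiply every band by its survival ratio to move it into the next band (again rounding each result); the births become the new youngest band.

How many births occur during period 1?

Let group 1 be 0–19 through group 3 = 40+.
Period 1:
Births: 8400 * 0.295 = 2478
Group 2: 8500 * 0.966 = 8211
Group 3: 8400 * 0.952 + 21000 * 0.357 = 7997 + 7497 = 15494
→ [2478, 8211, 15494]

2478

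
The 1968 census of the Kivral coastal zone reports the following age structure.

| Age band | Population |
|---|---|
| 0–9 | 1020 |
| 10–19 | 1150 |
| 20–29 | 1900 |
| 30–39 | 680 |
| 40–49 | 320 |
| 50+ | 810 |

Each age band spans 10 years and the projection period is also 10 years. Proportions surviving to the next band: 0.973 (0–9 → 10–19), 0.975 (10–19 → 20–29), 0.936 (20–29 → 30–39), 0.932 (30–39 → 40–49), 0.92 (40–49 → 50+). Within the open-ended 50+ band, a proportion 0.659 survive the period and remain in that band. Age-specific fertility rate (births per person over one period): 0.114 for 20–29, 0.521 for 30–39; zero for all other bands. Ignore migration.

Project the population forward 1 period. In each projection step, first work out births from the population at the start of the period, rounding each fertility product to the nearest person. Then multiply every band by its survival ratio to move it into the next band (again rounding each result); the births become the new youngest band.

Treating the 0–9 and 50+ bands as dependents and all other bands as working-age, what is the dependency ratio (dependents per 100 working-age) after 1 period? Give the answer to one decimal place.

Period 1.
Births: 1900 * 0.114 = 217 ; 680 * 0.521 = 354 — total 571
10–19: 1020 * 0.973 = 992
20–29: 1150 * 0.975 = 1121
30–39: 1900 * 0.936 = 1778
40–49: 680 * 0.932 = 634
50+: 320 * 0.92 + 810 * 0.659 = 294 + 534 = 828
Population now: 0–9=571, 10–19=992, 20–29=1121, 30–39=1778, 40–49=634, 50+=828
Dependents (band 0–9 + band 50+) = 571 + 828 = 1399; working-age = 4525; ratio = 1399/4525 × 100 = 30.9

30.9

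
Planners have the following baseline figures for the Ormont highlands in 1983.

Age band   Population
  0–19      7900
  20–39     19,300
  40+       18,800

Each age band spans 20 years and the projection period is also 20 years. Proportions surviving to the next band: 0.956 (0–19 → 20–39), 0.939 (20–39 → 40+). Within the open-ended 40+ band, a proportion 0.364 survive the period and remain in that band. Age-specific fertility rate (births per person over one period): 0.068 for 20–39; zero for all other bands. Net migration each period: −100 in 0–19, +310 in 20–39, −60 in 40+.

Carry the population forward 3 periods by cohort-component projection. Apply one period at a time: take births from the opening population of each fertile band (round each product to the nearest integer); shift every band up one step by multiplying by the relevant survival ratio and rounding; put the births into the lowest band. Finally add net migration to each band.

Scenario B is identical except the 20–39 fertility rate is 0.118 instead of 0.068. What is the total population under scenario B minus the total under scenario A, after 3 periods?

(Bands numbered youngest = 1 to oldest = 3.)
Period 1.
Births: 19300 * 0.068 = 1312
Band 2: 7900 * 0.956 = 7552
Band 3: 19300 * 0.939 + 18800 * 0.364 = 18123 + 6843 = 24966
Net migration: Band 1 − 100 → 1212; Band 2 + 310 → 7862; Band 3 − 60 → 24906
→ [1212, 7862, 24906]
Period 2.
Births: 7862 * 0.068 = 535
Band 2: 1212 * 0.956 = 1159
Band 3: 7862 * 0.939 + 24906 * 0.364 = 7382 + 9066 = 16448
Net migration: Band 1 − 100 → 435; Band 2 + 310 → 1469; Band 3 − 60 → 16388
→ [435, 1469, 16388]
Period 3.
Births: 1469 * 0.068 = 100
Band 2: 435 * 0.956 = 416
Band 3: 1469 * 0.939 + 16388 * 0.364 = 1379 + 5965 = 7344
Net migration: Band 1 − 100 → 0; Band 2 + 310 → 726; Band 3 − 60 → 7284
→ [0, 726, 7284]
Scenario A total after 3 periods: 8010
Scenario B projection —
Period 1.
Births: 19300 * 0.118 = 2277
Band 2: 7900 * 0.956 = 7552
Band 3: 19300 * 0.939 + 18800 * 0.364 = 18123 + 6843 = 24966
Net migration: Band 1 − 100 → 2177; Band 2 + 310 → 7862; Band 3 − 60 → 24906
→ [2177, 7862, 24906]
Period 2.
Births: 7862 * 0.118 = 928
Band 2: 2177 * 0.956 = 2081
Band 3: 7862 * 0.939 + 24906 * 0.364 = 7382 + 9066 = 16448
Net migration: Band 1 − 100 → 828; Band 2 + 310 → 2391; Band 3 − 60 → 16388
→ [828, 2391, 16388]
Period 3.
Births: 2391 * 0.118 = 282
Band 2: 828 * 0.956 = 792
Band 3: 2391 * 0.939 + 16388 * 0.364 = 2245 + 5965 = 8210
Net migration: Band 1 − 100 → 182; Band 2 + 310 → 1102; Band 3 − 60 → 8150
→ [182, 1102, 8150]
Scenario B total after 3 periods: 9434
Difference B − A = 9434 − 8010 = 1424

1424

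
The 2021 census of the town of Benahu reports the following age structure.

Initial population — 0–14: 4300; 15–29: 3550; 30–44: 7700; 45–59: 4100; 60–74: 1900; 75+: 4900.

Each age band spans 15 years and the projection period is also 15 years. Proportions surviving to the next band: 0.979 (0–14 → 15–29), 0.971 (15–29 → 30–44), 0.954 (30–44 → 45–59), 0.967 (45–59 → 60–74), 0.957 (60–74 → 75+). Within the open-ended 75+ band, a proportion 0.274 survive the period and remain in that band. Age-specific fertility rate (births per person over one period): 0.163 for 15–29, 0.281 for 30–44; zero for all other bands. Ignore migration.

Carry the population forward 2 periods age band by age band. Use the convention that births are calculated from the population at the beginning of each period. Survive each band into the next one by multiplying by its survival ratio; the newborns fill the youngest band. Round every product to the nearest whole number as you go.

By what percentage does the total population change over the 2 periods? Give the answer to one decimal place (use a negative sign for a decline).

— Period 1 —
Births: 3550 * 0.163 = 579 ; 7700 * 0.281 = 2164 ⇒ total 2743
15–29: 4300 * 0.979 = 4210
30–44: 3550 * 0.971 = 3447
45–59: 7700 * 0.954 = 7346
60–74: 4100 * 0.967 = 3965
75+: 1900 * 0.957 + 4900 * 0.274 = 1818 + 1343 = 3161
Giving 2743 / 4210 / 3447 / 7346 / 3965 / 3161.
— Period 2 —
Births: 4210 * 0.163 = 686 ; 3447 * 0.281 = 969 ⇒ total 1655
15–29: 2743 * 0.979 = 2685
30–44: 4210 * 0.971 = 4088
45–59: 3447 * 0.954 = 3288
60–74: 7346 * 0.967 = 7104
75+: 3965 * 0.957 + 3161 * 0.274 = 3795 + 866 = 4661
Giving 1655 / 2685 / 4088 / 3288 / 7104 / 4661.
Total: 26450 → 23481; change = -2969; percentage change = -11.2%

-11.2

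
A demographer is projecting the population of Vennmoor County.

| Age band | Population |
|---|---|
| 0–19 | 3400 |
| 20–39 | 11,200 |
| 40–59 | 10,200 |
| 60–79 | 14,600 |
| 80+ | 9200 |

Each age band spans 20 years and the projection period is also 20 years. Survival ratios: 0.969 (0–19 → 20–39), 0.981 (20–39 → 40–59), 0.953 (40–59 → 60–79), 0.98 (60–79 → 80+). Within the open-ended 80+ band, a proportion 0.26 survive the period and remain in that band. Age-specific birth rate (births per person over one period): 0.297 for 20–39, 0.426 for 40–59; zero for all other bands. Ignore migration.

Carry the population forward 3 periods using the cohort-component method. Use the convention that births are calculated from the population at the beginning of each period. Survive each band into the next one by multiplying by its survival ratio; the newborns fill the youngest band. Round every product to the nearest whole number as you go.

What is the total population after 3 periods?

33309

(Groups numbered youngest = 1 to oldest = 5.)
[period 1]
Births: 11200 × 0.297 = 3326, 10200 × 0.426 = 4345 → 7671
Group 2: 3400 × 0.969 = 3295
Group 3: 11200 × 0.981 = 10987
Group 4: 10200 × 0.953 = 9721
Group 5: 14600 × 0.98 + 9200 × 0.26 = 14308 + 2392 = 16700
Giving 7671 / 3295 / 10987 / 9721 / 16700.
[period 2]
Births: 3295 × 0.297 = 979, 10987 × 0.426 = 4680 → 5659
Group 2: 7671 × 0.969 = 7433
Group 3: 3295 × 0.981 = 3232
Group 4: 10987 × 0.953 = 10471
Group 5: 9721 × 0.98 + 16700 × 0.26 = 9527 + 4342 = 13869
Giving 5659 / 7433 / 3232 / 10471 / 13869.
[period 3]
Births: 7433 × 0.297 = 2208, 3232 × 0.426 = 1377 → 3585
Group 2: 5659 × 0.969 = 5484
Group 3: 7433 × 0.981 = 7292
Group 4: 3232 × 0.953 = 3080
Group 5: 10471 × 0.98 + 13869 × 0.26 = 10262 + 3606 = 13868
Giving 3585 / 5484 / 7292 / 3080 / 13868.
Total after period 3: 3585 + 5484 + 7292 + 3080 + 13868 = 33309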